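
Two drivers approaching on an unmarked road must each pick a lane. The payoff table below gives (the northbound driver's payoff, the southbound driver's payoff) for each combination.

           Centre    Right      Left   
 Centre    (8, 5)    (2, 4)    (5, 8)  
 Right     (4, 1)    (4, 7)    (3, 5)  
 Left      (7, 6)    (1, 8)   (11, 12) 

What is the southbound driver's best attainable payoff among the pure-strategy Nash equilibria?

Both Right is a pure NE (the northbound driver: 4 ≥ 2; the southbound driver: 7 ≥ 5). The southbound driver gets 7.
Both Left is a pure NE (the northbound driver: 11 ≥ 5; the southbound driver: 12 ≥ 8). The southbound driver gets 12.
Every other cell has a profitable deviation for at least one player. Highest of {7, 12} is 12.

12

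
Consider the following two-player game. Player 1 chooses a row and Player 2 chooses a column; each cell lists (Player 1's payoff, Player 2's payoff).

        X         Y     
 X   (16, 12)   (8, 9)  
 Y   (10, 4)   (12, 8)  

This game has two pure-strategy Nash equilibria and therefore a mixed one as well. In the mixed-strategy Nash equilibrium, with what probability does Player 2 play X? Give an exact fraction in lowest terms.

2/5

Player 2's mix q on X must make Player 1 indifferent between X and Y.
Player 1's payoff from X: 16q + 8(1−q). From Y: 10q + 12(1−q).
Set equal: 6q = 4(1−q) → q = 4/10 = 2/5.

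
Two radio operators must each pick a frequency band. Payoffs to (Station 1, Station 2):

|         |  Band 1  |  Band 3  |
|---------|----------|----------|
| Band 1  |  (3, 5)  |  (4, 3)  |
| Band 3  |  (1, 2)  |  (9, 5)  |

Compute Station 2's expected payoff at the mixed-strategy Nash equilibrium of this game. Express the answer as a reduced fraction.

19/5

Station 1 mixes with probability p on Band 1, chosen so Station 2 is indifferent: 5p + 2(1−p) = 3p + 5(1−p) gives p = 3/5.
Station 2's expected payoff is 5·3/5 + 2·2/5 = 19/5.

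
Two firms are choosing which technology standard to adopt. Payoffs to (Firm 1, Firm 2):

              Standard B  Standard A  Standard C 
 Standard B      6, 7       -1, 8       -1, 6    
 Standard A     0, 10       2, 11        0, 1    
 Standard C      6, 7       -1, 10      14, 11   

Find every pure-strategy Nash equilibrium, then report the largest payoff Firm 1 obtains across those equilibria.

14

Both Standard A is a pure NE (Firm 1: 2 ≥ -1; Firm 2: 11 ≥ 10). Firm 1 gets 2.
Both Standard C is a pure NE (Firm 1: 14 ≥ 0; Firm 2: 11 ≥ 10). Firm 1 gets 14.
Every other cell has a profitable deviation for at least one player. Highest of {2, 14} is 14.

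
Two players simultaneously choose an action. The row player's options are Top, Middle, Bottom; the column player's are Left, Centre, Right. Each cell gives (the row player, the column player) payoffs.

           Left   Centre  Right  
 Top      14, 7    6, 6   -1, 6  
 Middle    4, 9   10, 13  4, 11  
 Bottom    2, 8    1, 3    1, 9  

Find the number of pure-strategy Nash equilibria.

2

(Top, Left): the row player gets 14 (best alternative 4); the column player gets 7 (best alternative 6). Neither deviates — NE.
(Middle, Centre): the row player gets 10 (best alternative 6); the column player gets 13 (best alternative 11). Neither deviates — NE.
(Bottom, Right) is not a NE: the row player would switch to Middle (4 > 1).
No other cell survives both best-response checks, so there are 2 pure NE.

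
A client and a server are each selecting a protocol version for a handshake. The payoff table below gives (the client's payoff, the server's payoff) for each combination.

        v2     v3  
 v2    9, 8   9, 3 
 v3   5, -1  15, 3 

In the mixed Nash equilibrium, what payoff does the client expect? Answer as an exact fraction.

9

The server mixes with probability q on v2, chosen so the client is indifferent: 9q + 9(1−q) = 5q + 15(1−q) gives q = 3/5.
The client's expected payoff (from either row, since indifferent) is 9·3/5 + 9·2/5 = 9.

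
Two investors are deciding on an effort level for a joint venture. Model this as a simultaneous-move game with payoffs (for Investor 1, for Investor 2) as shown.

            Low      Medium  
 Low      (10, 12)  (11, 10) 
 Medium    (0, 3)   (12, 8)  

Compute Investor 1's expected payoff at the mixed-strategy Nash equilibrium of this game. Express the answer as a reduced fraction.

120/11

Investor 2 mixes with probability q on Low, chosen so Investor 1 is indifferent: 10q + 11(1−q) = 0q + 12(1−q) gives q = 1/11.
Investor 1's expected payoff (from either row, since indifferent) is 10·1/11 + 11·10/11 = 120/11.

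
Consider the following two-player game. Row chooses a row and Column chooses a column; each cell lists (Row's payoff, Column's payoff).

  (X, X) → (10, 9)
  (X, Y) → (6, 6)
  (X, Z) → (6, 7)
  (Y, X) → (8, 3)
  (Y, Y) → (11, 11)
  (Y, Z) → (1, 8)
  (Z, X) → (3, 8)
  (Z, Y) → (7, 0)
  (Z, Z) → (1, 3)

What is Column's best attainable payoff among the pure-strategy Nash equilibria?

Both X is a pure NE (Row: 10 ≥ 8; Column: 9 ≥ 7). Column gets 9.
Both Y is a pure NE (Row: 11 ≥ 7; Column: 11 ≥ 8). Column gets 11.
Every other cell has a profitable deviation for at least one player. Highest of {9, 11} is 11.

11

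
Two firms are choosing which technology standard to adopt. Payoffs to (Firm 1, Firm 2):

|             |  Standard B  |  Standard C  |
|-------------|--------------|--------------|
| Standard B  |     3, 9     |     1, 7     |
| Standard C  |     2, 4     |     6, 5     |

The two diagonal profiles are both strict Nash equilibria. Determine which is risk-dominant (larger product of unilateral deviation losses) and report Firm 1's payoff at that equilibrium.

6

At both Standard B: Firm 1 loses 3 − 2 = 1 by deviating; Firm 2 loses 9 − 7 = 2. Product = 1·2 = 2.
At both Standard C: Firm 1 loses 6 − 1 = 5 by deviating; Firm 2 loses 5 − 4 = 1. Product = 5·1 = 5.
5 > 2, so both Standard C is risk-dominant. Firm 1's payoff there is 6.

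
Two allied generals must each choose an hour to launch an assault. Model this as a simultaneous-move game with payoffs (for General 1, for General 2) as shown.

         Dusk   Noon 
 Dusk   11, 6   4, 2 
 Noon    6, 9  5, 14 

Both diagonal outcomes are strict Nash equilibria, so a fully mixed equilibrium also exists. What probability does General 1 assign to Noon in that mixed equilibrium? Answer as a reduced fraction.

General 1's mix p on Dusk must make General 2 indifferent between Dusk and Noon.
General 2's payoff from Dusk: 6p + 9(1−p). From Noon: 2p + 14(1−p).
Set equal: 4p = 5(1−p) → p = 5/9.
Probability on Noon is 1 − 5/9 = 4/9.

4/9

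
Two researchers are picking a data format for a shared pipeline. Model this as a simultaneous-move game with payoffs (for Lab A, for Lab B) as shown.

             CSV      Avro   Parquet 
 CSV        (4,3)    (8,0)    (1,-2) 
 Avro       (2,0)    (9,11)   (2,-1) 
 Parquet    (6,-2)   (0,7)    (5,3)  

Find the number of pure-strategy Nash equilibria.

1

Both Avro: Lab A gets 9 (best alternative 8); Lab B gets 11 (best alternative 0). Neither deviates — NE.
Both CSV is not a NE: Lab A would switch to Parquet (6 > 4).
No other cell survives both best-response checks, so there is 1 pure NE.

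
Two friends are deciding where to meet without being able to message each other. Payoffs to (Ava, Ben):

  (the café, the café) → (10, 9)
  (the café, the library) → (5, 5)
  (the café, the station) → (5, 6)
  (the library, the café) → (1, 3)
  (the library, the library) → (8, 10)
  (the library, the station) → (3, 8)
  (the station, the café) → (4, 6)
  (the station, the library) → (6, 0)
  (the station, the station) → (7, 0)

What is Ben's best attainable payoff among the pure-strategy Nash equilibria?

Both the café is a pure NE (Ava: 10 ≥ 4; Ben: 9 ≥ 6). Ben gets 9.
Both the library is a pure NE (Ava: 8 ≥ 6; Ben: 10 ≥ 8). Ben gets 10.
Every other cell has a profitable deviation for at least one player. Highest of {9, 10} is 10.

10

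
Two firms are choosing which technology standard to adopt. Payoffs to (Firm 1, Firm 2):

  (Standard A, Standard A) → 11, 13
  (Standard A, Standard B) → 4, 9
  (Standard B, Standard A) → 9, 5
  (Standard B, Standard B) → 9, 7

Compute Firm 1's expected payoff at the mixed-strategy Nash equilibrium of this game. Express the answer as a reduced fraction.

Firm 2 mixes with probability q on Standard A, chosen so Firm 1 is indifferent: 11q + 4(1−q) = 9q + 9(1−q) gives q = 5/7.
Firm 1's expected payoff (from either row, since indifferent) is 11·5/7 + 4·2/7 = 9.

9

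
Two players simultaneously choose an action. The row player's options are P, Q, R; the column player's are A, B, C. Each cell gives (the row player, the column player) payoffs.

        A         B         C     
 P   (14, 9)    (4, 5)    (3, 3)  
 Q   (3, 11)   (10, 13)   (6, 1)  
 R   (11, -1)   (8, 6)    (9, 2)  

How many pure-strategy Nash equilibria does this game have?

(P, A): the row player gets 14 (best alternative 11); the column player gets 9 (best alternative 5). Neither deviates — NE.
(Q, B): the row player gets 10 (best alternative 8); the column player gets 13 (best alternative 11). Neither deviates — NE.
(R, C) is not a NE: the column player would switch to B (6 > 2).
No other cell survives both best-response checks, so there are 2 pure NE.

2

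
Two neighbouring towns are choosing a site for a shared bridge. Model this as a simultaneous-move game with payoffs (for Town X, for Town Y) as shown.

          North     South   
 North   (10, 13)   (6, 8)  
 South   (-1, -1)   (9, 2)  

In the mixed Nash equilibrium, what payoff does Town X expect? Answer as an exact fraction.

48/7

Town Y mixes with probability q on North, chosen so Town X is indifferent: 10q + 6(1−q) = (-1)q + 9(1−q) gives q = 3/14.
Town X's expected payoff (from either row, since indifferent) is 10·3/14 + 6·11/14 = 48/7.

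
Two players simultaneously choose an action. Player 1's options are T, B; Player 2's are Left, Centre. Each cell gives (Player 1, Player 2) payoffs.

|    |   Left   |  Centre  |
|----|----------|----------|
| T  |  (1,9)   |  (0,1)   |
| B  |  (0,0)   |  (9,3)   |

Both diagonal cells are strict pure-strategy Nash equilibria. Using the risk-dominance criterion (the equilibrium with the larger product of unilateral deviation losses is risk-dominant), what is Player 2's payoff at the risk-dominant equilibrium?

3

At (T, Left): Player 1 loses 1 − 0 = 1 by deviating; Player 2 loses 9 − 1 = 8. Product = 1·8 = 8.
At (B, Centre): Player 1 loses 9 − 0 = 9 by deviating; Player 2 loses 3 − 0 = 3. Product = 9·3 = 27.
27 > 8, so (B, Centre) is risk-dominant. Player 2's payoff there is 3.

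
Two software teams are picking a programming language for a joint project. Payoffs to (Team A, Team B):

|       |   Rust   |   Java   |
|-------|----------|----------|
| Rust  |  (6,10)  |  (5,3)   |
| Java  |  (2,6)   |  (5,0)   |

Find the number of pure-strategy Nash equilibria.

Both Rust: Team A gets 6 (best alternative 2); Team B gets 10 (best alternative 3). Neither deviates — NE.
Both Java is not a NE: Team B would switch to Rust (6 > 0).
No other cell survives both best-response checks, so there is 1 pure NE.

1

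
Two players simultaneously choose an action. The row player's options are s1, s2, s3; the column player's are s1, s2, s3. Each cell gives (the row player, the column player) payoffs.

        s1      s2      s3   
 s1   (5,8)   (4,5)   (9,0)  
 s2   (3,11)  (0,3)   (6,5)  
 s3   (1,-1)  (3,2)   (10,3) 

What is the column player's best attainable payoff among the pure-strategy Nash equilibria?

8

Both s1 is a pure NE (the row player: 5 ≥ 3; the column player: 8 ≥ 5). The column player gets 8.
Both s3 is a pure NE (the row player: 10 ≥ 9; the column player: 3 ≥ 2). The column player gets 3.
Every other cell has a profitable deviation for at least one player. Highest of {8, 3} is 8.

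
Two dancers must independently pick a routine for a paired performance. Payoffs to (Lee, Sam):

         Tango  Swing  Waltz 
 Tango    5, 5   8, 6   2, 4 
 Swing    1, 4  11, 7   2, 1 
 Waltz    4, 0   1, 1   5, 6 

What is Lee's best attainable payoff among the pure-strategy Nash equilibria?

Both Swing is a pure NE (Lee: 11 ≥ 8; Sam: 7 ≥ 4). Lee gets 11.
Both Waltz is a pure NE (Lee: 5 ≥ 2; Sam: 6 ≥ 1). Lee gets 5.
Every other cell has a profitable deviation for at least one player. Highest of {11, 5} is 11.

11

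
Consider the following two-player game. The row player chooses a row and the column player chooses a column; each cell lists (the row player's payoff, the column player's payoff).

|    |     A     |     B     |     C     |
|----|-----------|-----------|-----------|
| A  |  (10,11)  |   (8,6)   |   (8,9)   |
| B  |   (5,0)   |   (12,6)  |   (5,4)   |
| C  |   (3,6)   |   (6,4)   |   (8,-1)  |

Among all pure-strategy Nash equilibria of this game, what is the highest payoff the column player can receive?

11

Both A is a pure NE (the row player: 10 ≥ 5; the column player: 11 ≥ 9). The column player gets 11.
Both B is a pure NE (the row player: 12 ≥ 8; the column player: 6 ≥ 4). The column player gets 6.
Every other cell has a profitable deviation for at least one player. Highest of {11, 6} is 11.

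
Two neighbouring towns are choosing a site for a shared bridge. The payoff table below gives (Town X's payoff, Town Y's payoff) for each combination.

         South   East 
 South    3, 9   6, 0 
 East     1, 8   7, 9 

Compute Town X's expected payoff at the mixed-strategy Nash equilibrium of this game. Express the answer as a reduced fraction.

Town Y mixes with probability q on South, chosen so Town X is indifferent: 3q + 6(1−q) = 1q + 7(1−q) gives q = 1/3.
Town X's expected payoff (from either row, since indifferent) is 3·1/3 + 6·2/3 = 5.

5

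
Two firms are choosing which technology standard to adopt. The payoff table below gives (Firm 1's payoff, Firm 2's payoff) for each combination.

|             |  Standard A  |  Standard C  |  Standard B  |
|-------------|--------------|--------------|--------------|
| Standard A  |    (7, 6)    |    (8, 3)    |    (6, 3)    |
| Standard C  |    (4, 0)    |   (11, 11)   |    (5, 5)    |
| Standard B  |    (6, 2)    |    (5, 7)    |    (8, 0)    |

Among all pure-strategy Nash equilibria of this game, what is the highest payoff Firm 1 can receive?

Both Standard A is a pure NE (Firm 1: 7 ≥ 6; Firm 2: 6 ≥ 3). Firm 1 gets 7.
Both Standard C is a pure NE (Firm 1: 11 ≥ 8; Firm 2: 11 ≥ 5). Firm 1 gets 11.
Every other cell has a profitable deviation for at least one player. Highest of {7, 11} is 11.

11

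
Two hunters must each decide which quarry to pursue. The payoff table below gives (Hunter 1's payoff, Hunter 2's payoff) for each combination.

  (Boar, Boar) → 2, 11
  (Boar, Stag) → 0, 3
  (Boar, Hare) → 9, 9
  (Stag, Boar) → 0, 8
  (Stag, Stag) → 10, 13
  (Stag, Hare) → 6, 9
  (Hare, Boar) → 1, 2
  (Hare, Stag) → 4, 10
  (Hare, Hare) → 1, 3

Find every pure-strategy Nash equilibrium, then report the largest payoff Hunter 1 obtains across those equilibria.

10

Both Boar is a pure NE (Hunter 1: 2 ≥ 1; Hunter 2: 11 ≥ 9). Hunter 1 gets 2.
Both Stag is a pure NE (Hunter 1: 10 ≥ 4; Hunter 2: 13 ≥ 9). Hunter 1 gets 10.
Every other cell has a profitable deviation for at least one player. Highest of {2, 10} is 10.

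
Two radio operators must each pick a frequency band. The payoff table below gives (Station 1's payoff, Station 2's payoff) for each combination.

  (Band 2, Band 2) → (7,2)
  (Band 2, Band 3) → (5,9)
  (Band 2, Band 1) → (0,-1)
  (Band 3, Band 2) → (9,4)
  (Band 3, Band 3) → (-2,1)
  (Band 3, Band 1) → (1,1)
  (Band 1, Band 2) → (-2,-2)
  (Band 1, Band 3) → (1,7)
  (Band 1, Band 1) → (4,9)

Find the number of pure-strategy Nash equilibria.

3

(Band 2, Band 3): Station 1 gets 5 (best alternative 1); Station 2 gets 9 (best alternative 2). Neither deviates — NE.
(Band 3, Band 2): Station 1 gets 9 (best alternative 7); Station 2 gets 4 (best alternative 1). Neither deviates — NE.
Both Band 1: Station 1 gets 4 (best alternative 1); Station 2 gets 9 (best alternative 7). Neither deviates — NE.
Both Band 3 is not a NE: Station 1 would switch to Band 2 (5 > -2).
No other cell survives both best-response checks, so there are 3 pure NE.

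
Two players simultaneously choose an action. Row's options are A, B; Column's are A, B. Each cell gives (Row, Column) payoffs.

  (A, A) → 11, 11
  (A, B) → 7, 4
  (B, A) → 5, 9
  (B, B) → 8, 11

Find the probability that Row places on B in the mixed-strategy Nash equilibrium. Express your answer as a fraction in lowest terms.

7/9

Row's mix p on A must make Column indifferent between A and B.
Column's payoff from A: 11p + 9(1−p). From B: 4p + 11(1−p).
Set equal: 7p = 2(1−p) → p = 2/9.
Probability on B is 1 − 2/9 = 7/9.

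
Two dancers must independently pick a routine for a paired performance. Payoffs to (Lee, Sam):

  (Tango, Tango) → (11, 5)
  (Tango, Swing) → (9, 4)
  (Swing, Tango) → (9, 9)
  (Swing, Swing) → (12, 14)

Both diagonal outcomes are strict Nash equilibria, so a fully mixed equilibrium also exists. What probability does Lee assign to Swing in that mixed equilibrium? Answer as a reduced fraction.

Lee's mix p on Tango must make Sam indifferent between Tango and Swing.
Sam's payoff from Tango: 5p + 9(1−p). From Swing: 4p + 14(1−p).
Set equal: 1p = 5(1−p) → p = 5/6.
Probability on Swing is 1 − 5/6 = 1/6.

1/6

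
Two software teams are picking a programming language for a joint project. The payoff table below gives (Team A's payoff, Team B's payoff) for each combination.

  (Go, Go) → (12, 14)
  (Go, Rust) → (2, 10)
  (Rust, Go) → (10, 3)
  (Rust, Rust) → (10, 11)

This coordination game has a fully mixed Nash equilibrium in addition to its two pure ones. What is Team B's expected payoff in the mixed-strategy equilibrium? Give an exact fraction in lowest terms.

Team A mixes with probability p on Go, chosen so Team B is indifferent: 14p + 3(1−p) = 10p + 11(1−p) gives p = 2/3.
Team B's expected payoff is 14·2/3 + 3·1/3 = 31/3.

31/3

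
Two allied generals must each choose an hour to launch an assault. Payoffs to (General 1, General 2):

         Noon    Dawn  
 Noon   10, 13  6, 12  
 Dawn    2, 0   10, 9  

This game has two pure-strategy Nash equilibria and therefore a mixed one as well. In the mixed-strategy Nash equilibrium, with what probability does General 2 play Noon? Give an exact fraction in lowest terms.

1/3

General 2's mix q on Noon must make General 1 indifferent between Noon and Dawn.
General 1's payoff from Noon: 10q + 6(1−q). From Dawn: 2q + 10(1−q).
Set equal: 8q = 4(1−q) → q = 4/12 = 1/3.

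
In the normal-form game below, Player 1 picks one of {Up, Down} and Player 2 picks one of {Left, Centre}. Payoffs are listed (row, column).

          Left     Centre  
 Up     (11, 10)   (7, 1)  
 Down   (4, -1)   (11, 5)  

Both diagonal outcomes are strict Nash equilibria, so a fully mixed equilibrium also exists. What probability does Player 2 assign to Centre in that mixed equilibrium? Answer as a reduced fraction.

7/11

Player 2's mix q on Left must make Player 1 indifferent between Up and Down.
Player 1's payoff from Up: 11q + 7(1−q). From Down: 4q + 11(1−q).
Set equal: 7q = 4(1−q) → q = 4/11.
Probability on Centre is 1 − 4/11 = 7/11.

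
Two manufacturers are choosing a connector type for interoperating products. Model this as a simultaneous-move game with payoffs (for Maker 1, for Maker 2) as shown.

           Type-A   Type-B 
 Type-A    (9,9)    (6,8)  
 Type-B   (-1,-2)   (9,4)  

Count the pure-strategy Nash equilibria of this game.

Both Type-A: Maker 1 gets 9 (best alternative -1); Maker 2 gets 9 (best alternative 8). Neither deviates — NE.
Both Type-B: Maker 1 gets 9 (best alternative 6); Maker 2 gets 4 (best alternative -2). Neither deviates — NE.
(Type-A, Type-B) is not a NE: Maker 1 would switch to Type-B (9 > 6).
No other cell survives both best-response checks, so there are 2 pure NE.

2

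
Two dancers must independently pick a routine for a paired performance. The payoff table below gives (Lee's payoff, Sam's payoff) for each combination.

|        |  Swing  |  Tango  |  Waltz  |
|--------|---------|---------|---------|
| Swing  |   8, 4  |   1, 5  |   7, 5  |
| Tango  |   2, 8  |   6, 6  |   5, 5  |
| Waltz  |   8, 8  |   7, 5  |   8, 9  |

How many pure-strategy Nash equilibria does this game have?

1

Both Waltz: Lee gets 8 (best alternative 7); Sam gets 9 (best alternative 8). Neither deviates — NE.
Both Tango is not a NE: Lee would switch to Waltz (7 > 6).
No other cell survives both best-response checks, so there is 1 pure NE.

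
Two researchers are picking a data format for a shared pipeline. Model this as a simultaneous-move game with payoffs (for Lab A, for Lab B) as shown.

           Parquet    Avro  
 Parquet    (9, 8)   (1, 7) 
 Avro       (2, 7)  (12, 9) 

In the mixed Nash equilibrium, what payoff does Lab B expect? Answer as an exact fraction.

Lab A mixes with probability p on Parquet, chosen so Lab B is indifferent: 8p + 7(1−p) = 7p + 9(1−p) gives p = 2/3.
Lab B's expected payoff is 8·2/3 + 7·1/3 = 23/3.

23/3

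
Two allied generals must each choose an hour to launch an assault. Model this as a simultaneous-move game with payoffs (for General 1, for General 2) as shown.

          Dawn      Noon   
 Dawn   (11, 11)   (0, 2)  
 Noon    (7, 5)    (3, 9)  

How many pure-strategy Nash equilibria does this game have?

2

Both Dawn: General 1 gets 11 (best alternative 7); General 2 gets 11 (best alternative 2). Neither deviates — NE.
Both Noon: General 1 gets 3 (best alternative 0); General 2 gets 9 (best alternative 5). Neither deviates — NE.
(Dawn, Noon) is not a NE: General 1 would switch to Noon (3 > 0).
No other cell survives both best-response checks, so there are 2 pure NE.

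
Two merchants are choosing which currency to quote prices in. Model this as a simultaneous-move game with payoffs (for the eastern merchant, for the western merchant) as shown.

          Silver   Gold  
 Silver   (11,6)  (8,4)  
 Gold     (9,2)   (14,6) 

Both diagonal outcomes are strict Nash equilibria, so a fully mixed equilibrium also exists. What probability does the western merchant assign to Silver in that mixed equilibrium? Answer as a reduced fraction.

The western merchant's mix q on Silver must make the eastern merchant indifferent between Silver and Gold.
The eastern merchant's payoff from Silver: 11q + 8(1−q). From Gold: 9q + 14(1−q).
Set equal: 2q = 6(1−q) → q = 6/8 = 3/4.

3/4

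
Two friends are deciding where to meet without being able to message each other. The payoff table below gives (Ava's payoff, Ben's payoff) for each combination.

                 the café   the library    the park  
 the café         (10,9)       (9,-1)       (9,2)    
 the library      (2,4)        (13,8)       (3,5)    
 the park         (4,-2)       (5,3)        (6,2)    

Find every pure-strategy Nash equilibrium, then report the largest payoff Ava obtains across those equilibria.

13

Both the café is a pure NE (Ava: 10 ≥ 4; Ben: 9 ≥ 2). Ava gets 10.
Both the library is a pure NE (Ava: 13 ≥ 9; Ben: 8 ≥ 5). Ava gets 13.
Every other cell has a profitable deviation for at least one player. Highest of {10, 13} is 13.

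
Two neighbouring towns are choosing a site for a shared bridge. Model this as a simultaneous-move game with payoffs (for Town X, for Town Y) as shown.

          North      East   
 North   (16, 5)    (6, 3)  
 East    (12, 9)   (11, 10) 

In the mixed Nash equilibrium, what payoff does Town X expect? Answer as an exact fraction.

104/9

Town Y mixes with probability q on North, chosen so Town X is indifferent: 16q + 6(1−q) = 12q + 11(1−q) gives q = 5/9.
Town X's expected payoff (from either row, since indifferent) is 16·5/9 + 6·4/9 = 104/9.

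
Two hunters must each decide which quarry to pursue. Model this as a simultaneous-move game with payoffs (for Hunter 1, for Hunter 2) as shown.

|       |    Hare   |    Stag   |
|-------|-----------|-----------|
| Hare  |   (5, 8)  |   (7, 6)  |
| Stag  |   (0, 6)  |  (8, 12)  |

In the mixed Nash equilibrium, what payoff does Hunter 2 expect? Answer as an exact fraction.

15/2

Hunter 1 mixes with probability p on Hare, chosen so Hunter 2 is indifferent: 8p + 6(1−p) = 6p + 12(1−p) gives p = 3/4.
Hunter 2's expected payoff is 8·3/4 + 6·1/4 = 15/2.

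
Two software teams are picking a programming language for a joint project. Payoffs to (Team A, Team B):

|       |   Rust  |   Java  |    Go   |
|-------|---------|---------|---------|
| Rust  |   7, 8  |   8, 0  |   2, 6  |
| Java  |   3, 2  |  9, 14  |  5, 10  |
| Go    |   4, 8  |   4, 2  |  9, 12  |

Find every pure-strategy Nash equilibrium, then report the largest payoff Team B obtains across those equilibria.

14

Both Rust is a pure NE (Team A: 7 ≥ 4; Team B: 8 ≥ 6). Team B gets 8.
Both Java is a pure NE (Team A: 9 ≥ 8; Team B: 14 ≥ 10). Team B gets 14.
Both Go is a pure NE (Team A: 9 ≥ 5; Team B: 12 ≥ 8). Team B gets 12.
Every other cell has a profitable deviation for at least one player. Highest of {8, 14, 12} is 14.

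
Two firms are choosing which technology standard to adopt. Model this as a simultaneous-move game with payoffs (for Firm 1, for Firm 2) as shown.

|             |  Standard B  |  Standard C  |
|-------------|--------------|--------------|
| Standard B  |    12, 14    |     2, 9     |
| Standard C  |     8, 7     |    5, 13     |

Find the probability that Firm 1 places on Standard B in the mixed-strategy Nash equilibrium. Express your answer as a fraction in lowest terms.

6/11

Firm 1's mix p on Standard B must make Firm 2 indifferent between Standard B and Standard C.
Firm 2's payoff from Standard B: 14p + 7(1−p). From Standard C: 9p + 13(1−p).
Set equal: 5p = 6(1−p) → p = 6/11.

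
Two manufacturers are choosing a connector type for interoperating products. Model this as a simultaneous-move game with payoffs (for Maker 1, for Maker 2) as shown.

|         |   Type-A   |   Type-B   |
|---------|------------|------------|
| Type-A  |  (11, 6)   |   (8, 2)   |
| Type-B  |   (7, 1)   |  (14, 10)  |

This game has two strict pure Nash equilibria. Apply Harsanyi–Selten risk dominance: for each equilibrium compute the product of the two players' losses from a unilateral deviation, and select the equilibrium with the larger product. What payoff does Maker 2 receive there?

10

At both Type-A: Maker 1 loses 11 − 7 = 4 by deviating; Maker 2 loses 6 − 2 = 4. Product = 4·4 = 16.
At both Type-B: Maker 1 loses 14 − 8 = 6 by deviating; Maker 2 loses 10 − 1 = 9. Product = 6·9 = 54.
54 > 16, so both Type-B is risk-dominant. Maker 2's payoff there is 10.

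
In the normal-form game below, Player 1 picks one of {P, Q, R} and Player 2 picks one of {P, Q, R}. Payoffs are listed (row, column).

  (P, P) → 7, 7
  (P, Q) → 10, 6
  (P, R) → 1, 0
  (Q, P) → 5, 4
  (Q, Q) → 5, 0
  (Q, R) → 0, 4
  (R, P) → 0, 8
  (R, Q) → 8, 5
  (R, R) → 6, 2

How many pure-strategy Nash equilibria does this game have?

1

Both P: Player 1 gets 7 (best alternative 5); Player 2 gets 7 (best alternative 6). Neither deviates — NE.
Both Q is not a NE: Player 1 would switch to P (10 > 5).
No other cell survives both best-response checks, so there is 1 pure NE.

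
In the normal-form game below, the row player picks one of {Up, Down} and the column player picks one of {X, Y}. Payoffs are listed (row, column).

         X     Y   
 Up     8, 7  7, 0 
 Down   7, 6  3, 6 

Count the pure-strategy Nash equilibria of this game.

1

(Up, X): the row player gets 8 (best alternative 7); the column player gets 7 (best alternative 0). Neither deviates — NE.
(Down, Y) is not a NE: the row player would switch to Up (7 > 3).
No other cell survives both best-response checks, so there is 1 pure NE.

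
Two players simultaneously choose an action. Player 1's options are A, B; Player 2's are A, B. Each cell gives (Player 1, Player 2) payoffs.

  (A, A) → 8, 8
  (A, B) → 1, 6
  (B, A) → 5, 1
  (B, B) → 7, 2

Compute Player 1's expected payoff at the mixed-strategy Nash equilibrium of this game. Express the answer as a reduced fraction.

Player 2 mixes with probability q on A, chosen so Player 1 is indifferent: 8q + 1(1−q) = 5q + 7(1−q) gives q = 2/3.
Player 1's expected payoff (from either row, since indifferent) is 8·2/3 + 1·1/3 = 17/3.

17/3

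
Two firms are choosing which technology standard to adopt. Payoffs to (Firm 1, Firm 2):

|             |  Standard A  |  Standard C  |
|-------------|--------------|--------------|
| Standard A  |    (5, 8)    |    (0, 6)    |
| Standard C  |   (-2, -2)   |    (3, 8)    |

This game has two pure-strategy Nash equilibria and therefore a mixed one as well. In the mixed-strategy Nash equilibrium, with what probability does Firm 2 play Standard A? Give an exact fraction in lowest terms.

3/10

Firm 2's mix q on Standard A must make Firm 1 indifferent between Standard A and Standard C.
Firm 1's payoff from Standard A: 5q + 0(1−q). From Standard C: (-2)q + 3(1−q).
Set equal: 7q = 3(1−q) → q = 3/10.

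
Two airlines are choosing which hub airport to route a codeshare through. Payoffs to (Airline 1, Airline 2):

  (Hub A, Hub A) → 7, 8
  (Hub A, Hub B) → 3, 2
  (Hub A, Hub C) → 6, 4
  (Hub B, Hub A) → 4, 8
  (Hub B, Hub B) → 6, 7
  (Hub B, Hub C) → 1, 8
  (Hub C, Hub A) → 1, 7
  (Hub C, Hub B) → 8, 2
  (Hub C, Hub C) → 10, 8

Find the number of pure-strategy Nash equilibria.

2

Both Hub A: Airline 1 gets 7 (best alternative 4); Airline 2 gets 8 (best alternative 4). Neither deviates — NE.
Both Hub C: Airline 1 gets 10 (best alternative 6); Airline 2 gets 8 (best alternative 7). Neither deviates — NE.
Both Hub B is not a NE: Airline 1 would switch to Hub C (8 > 6).
No other cell survives both best-response checks, so there are 2 pure NE.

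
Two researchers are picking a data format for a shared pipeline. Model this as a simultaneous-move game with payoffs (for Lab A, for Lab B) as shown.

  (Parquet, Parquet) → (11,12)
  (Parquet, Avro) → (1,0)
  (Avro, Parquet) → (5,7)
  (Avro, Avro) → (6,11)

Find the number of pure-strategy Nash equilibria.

Both Parquet: Lab A gets 11 (best alternative 5); Lab B gets 12 (best alternative 0). Neither deviates — NE.
Both Avro: Lab A gets 6 (best alternative 1); Lab B gets 11 (best alternative 7). Neither deviates — NE.
(Avro, Parquet) is not a NE: Lab A would switch to Parquet (11 > 5).
No other cell survives both best-response checks, so there are 2 pure NE.

2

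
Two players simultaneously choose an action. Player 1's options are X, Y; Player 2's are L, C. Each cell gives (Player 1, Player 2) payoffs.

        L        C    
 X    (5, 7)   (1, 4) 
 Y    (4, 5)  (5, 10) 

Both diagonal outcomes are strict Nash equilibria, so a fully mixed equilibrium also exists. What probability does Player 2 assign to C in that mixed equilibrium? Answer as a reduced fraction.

1/5

Player 2's mix q on L must make Player 1 indifferent between X and Y.
Player 1's payoff from X: 5q + 1(1−q). From Y: 4q + 5(1−q).
Set equal: 1q = 4(1−q) → q = 4/5.
Probability on C is 1 − 4/5 = 1/5.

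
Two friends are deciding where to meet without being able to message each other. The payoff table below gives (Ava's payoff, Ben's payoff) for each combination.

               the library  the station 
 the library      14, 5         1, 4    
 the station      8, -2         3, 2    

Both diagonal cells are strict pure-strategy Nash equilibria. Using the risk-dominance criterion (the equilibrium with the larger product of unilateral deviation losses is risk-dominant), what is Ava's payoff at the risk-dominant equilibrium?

3

At both the library: Ava loses 14 − 8 = 6 by deviating; Ben loses 5 − 4 = 1. Product = 6·1 = 6.
At both the station: Ava loses 3 − 1 = 2 by deviating; Ben loses 2 − (-2) = 4. Product = 2·4 = 8.
8 > 6, so both the station is risk-dominant. Ava's payoff there is 3.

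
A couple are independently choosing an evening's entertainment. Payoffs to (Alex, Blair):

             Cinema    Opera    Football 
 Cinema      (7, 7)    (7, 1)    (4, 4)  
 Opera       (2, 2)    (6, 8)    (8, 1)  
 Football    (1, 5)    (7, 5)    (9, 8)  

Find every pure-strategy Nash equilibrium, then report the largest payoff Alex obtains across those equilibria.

Both Cinema is a pure NE (Alex: 7 ≥ 2; Blair: 7 ≥ 4). Alex gets 7.
Both Football is a pure NE (Alex: 9 ≥ 8; Blair: 8 ≥ 5). Alex gets 9.
Every other cell has a profitable deviation for at least one player. Highest of {7, 9} is 9.

9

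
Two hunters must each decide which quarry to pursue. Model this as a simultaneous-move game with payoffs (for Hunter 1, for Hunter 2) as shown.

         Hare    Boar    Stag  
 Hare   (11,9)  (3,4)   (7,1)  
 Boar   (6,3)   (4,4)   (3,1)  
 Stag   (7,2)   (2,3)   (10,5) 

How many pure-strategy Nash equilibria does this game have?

Both Hare: Hunter 1 gets 11 (best alternative 7); Hunter 2 gets 9 (best alternative 4). Neither deviates — NE.
Both Boar: Hunter 1 gets 4 (best alternative 3); Hunter 2 gets 4 (best alternative 3). Neither deviates — NE.
Both Stag: Hunter 1 gets 10 (best alternative 7); Hunter 2 gets 5 (best alternative 3). Neither deviates — NE.
(Stag, Boar) is not a NE: Hunter 1 would switch to Boar (4 > 2).
No other cell survives both best-response checks, so there are 3 pure NE.

3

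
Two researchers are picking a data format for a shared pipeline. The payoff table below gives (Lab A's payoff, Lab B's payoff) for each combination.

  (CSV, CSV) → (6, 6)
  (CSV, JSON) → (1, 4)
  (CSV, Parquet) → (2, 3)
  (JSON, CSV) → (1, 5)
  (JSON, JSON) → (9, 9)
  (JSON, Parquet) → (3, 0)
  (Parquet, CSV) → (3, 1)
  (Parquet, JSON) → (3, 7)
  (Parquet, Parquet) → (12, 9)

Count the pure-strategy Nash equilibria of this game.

3

Both CSV: Lab A gets 6 (best alternative 3); Lab B gets 6 (best alternative 4). Neither deviates — NE.
Both JSON: Lab A gets 9 (best alternative 3); Lab B gets 9 (best alternative 5). Neither deviates — NE.
Both Parquet: Lab A gets 12 (best alternative 3); Lab B gets 9 (best alternative 7). Neither deviates — NE.
(CSV, Parquet) is not a NE: Lab A would switch to Parquet (12 > 2).
No other cell survives both best-response checks, so there are 3 pure NE.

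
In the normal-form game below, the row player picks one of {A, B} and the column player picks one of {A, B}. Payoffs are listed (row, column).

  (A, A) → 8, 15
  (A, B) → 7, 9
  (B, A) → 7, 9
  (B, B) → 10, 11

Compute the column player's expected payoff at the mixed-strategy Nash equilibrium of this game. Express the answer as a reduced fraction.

The row player mixes with probability p on A, chosen so the column player is indifferent: 15p + 9(1−p) = 9p + 11(1−p) gives p = 1/4.
The column player's expected payoff is 15·1/4 + 9·3/4 = 21/2.

21/2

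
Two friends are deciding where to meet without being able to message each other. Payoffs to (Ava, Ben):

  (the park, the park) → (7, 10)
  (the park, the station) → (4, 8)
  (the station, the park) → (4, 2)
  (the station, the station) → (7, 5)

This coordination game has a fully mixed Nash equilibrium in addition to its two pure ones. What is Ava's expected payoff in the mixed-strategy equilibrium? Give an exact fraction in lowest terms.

Ben mixes with probability q on the park, chosen so Ava is indifferent: 7q + 4(1−q) = 4q + 7(1−q) gives q = 1/2.
Ava's expected payoff (from either row, since indifferent) is 7·1/2 + 4·1/2 = 11/2.

11/2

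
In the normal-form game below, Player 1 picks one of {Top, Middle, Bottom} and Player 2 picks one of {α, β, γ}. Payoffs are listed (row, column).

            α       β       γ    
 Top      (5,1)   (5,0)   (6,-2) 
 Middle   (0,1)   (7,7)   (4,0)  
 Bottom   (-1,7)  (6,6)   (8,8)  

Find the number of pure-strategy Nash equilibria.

(Top, α): Player 1 gets 5 (best alternative 0); Player 2 gets 1 (best alternative 0). Neither deviates — NE.
(Middle, β): Player 1 gets 7 (best alternative 6); Player 2 gets 7 (best alternative 1). Neither deviates — NE.
(Bottom, γ): Player 1 gets 8 (best alternative 6); Player 2 gets 8 (best alternative 7). Neither deviates — NE.
(Bottom, β) is not a NE: Player 1 would switch to Middle (7 > 6).
No other cell survives both best-response checks, so there are 3 pure NE.

3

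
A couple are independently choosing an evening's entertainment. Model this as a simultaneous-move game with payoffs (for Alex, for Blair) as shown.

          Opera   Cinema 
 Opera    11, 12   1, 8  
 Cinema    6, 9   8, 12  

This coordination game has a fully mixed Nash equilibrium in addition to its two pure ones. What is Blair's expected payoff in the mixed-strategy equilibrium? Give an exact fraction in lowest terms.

72/7

Alex mixes with probability p on Opera, chosen so Blair is indifferent: 12p + 9(1−p) = 8p + 12(1−p) gives p = 3/7.
Blair's expected payoff is 12·3/7 + 9·4/7 = 72/7.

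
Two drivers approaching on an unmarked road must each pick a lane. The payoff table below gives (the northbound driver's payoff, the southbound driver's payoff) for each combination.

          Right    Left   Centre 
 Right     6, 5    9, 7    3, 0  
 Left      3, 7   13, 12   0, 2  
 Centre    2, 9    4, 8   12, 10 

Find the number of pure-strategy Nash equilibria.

2

Both Left: the northbound driver gets 13 (best alternative 9); the southbound driver gets 12 (best alternative 7). Neither deviates — NE.
Both Centre: the northbound driver gets 12 (best alternative 3); the southbound driver gets 10 (best alternative 9). Neither deviates — NE.
Both Right is not a NE: the southbound driver would switch to Left (7 > 5).
No other cell survives both best-response checks, so there are 2 pure NE.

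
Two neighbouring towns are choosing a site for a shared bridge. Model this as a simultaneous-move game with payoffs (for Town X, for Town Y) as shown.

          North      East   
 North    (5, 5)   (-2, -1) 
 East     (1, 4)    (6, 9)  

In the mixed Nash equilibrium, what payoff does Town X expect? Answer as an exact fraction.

8/3

Town Y mixes with probability q on North, chosen so Town X is indifferent: 5q + (-2)(1−q) = 1q + 6(1−q) gives q = 2/3.
Town X's expected payoff (from either row, since indifferent) is 5·2/3 + (-2)·1/3 = 8/3.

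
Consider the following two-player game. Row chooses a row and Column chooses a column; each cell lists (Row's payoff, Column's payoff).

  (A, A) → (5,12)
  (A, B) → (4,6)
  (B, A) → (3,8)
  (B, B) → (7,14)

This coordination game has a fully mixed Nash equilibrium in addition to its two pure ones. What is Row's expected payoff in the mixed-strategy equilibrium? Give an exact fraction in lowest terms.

23/5

Column mixes with probability q on A, chosen so Row is indifferent: 5q + 4(1−q) = 3q + 7(1−q) gives q = 3/5.
Row's expected payoff (from either row, since indifferent) is 5·3/5 + 4·2/5 = 23/5.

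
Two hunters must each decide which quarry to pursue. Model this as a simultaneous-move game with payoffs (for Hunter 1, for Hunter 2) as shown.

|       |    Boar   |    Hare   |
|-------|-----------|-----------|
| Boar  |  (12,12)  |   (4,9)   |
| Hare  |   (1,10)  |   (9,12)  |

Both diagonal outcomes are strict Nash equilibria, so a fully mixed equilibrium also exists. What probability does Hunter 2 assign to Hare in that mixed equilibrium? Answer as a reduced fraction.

Hunter 2's mix q on Boar must make Hunter 1 indifferent between Boar and Hare.
Hunter 1's payoff from Boar: 12q + 4(1−q). From Hare: 1q + 9(1−q).
Set equal: 11q = 5(1−q) → q = 5/16.
Probability on Hare is 1 − 5/16 = 11/16.

11/16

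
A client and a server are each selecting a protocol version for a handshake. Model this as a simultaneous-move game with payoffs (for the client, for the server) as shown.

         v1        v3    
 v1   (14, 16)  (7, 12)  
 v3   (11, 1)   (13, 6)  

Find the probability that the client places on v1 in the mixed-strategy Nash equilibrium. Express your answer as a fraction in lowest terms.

The client's mix p on v1 must make the server indifferent between v1 and v3.
The server's payoff from v1: 16p + 1(1−p). From v3: 12p + 6(1−p).
Set equal: 4p = 5(1−p) → p = 5/9.

5/9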